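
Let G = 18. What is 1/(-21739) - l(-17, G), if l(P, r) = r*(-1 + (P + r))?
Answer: -1/21739 ≈ -4.6000e-5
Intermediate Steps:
l(P, r) = r*(-1 + P + r)
1/(-21739) - l(-17, G) = 1/(-21739) - 18*(-1 - 17 + 18) = -1/21739 - 18*0 = -1/21739 - 1*0 = -1/21739 + 0 = -1/21739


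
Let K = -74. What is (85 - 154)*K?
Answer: 5106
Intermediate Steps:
(85 - 154)*K = (85 - 154)*(-74) = -69*(-74) = 5106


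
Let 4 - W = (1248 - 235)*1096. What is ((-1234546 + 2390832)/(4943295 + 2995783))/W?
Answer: -578143/4407156857516 ≈ -1.3118e-7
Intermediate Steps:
W = -1110244 (W = 4 - (1248 - 235)*1096 = 4 - 1013*1096 = 4 - 1*1110248 = 4 - 1110248 = -1110244)
((-1234546 + 2390832)/(4943295 + 2995783))/W = ((-1234546 + 2390832)/(4943295 + 2995783))/(-1110244) = (1156286/7939078)*(-1/1110244) = (1156286*(1/7939078))*(-1/1110244) = (578143/3969539)*(-1/1110244) = -578143/4407156857516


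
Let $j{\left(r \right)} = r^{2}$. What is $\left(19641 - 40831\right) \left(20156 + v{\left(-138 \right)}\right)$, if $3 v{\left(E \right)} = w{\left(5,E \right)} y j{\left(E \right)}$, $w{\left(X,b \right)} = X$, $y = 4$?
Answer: $-3117388040$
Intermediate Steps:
$v{\left(E \right)} = \frac{20 E^{2}}{3}$ ($v{\left(E \right)} = \frac{5 \cdot 4 E^{2}}{3} = \frac{20 E^{2}}{3}$)
$\left(19641 - 40831\right) \left(20156 + v{\left(-138 \right)}\right) = \left(19641 - 40831\right) \left(20156 + \frac{20 \left(-138\right)^{2}}{3}\right) = - 21190 \left(20156 + \frac{20}{3} \cdot 19044\right) = - 21190 \left(20156 + 126960\right) = \left(-21190\right) 147116 = -3117388040$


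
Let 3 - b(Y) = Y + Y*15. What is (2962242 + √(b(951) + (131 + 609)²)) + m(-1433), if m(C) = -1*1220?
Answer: 2961022 + √532387 ≈ 2.9618e+6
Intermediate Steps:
b(Y) = 3 - 16*Y (b(Y) = 3 - (Y + Y*15) = 3 - (Y + 15*Y) = 3 - 16*Y)
m(C) = -1220
(2962242 + √(b(951) + (131 + 609)²)) + m(-1433) = (2962242 + √((3 - 16*951) + (131 + 609)²)) - 1220 = (2962242 + √((3 - 15216) + 740²)) - 1220 = (2962242 + √(-15213 + 547600)) - 1220 = (2962242 + √532387) - 1220 = 2961022 + √532387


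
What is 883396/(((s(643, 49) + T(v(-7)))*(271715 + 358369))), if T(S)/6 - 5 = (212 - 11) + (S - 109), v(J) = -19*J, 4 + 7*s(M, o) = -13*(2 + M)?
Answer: 220849/28601313 ≈ 0.0077216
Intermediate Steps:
s(M, o) = -30/7 - 13*M/7 (s(M, o) = -4/7 + (-13*(2 + M))/7 = -4/7 + (-26 - 13*M)/7 = -4/7 + (-26/7 - 13*M/7) = -30/7 - 13*M/7)
T(S) = 582 + 6*S (T(S) = 30 + 6*((212 - 11) + (S - 109)) = 30 + 6*(201 + (-109 + S)) = 30 + 6*(92 + S) = 30 + (552 + 6*S) = 582 + 6*S)
883396/(((s(643, 49) + T(v(-7)))*(271715 + 358369))) = 883396/((((-30/7 - 13/7*643) + (582 + 6*(-19*(-7))))*(271715 + 358369))) = 883396/((((-30/7 - 8359/7) + (582 + 6*133))*630084)) = 883396/(((-8389/7 + (582 + 798))*630084)) = 883396/(((-8389/7 + 1380)*630084)) = 883396/(((1271/7)*630084)) = 883396/114405252 = 883396*(1/114405252) = 220849/28601313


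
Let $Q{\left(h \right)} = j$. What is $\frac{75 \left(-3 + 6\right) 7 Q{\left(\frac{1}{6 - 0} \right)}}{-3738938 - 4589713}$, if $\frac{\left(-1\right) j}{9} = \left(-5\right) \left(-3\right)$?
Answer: $\frac{70875}{2776217} \approx 0.025529$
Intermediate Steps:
$j = -135$ ($j = - 9 \left(\left(-5\right) \left(-3\right)\right) = \left(-9\right) 15 = -135$)
$Q{\left(h \right)} = -135$
$\frac{75 \left(-3 + 6\right) 7 Q{\left(\frac{1}{6 - 0} \right)}}{-3738938 - 4589713} = \frac{75 \left(-3 + 6\right) 7 \left(-135\right)}{-3738938 - 4589713} = \frac{75 \cdot 3 \cdot 7 \left(-135\right)}{-3738938 - 4589713} = \frac{75 \cdot 21 \left(-135\right)}{-8328651} = 1575 \left(-135\right) \left(- \frac{1}{8328651}\right) = \left(-212625\right) \left(- \frac{1}{8328651}\right) = \frac{70875}{2776217}$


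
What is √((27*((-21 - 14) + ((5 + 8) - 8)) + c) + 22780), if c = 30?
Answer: 20*√55 ≈ 148.32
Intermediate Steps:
√((27*((-21 - 14) + ((5 + 8) - 8)) + c) + 22780) = √((27*((-21 - 14) + ((5 + 8) - 8)) + 30) + 22780) = √((27*(-35 + (13 - 8)) + 30) + 22780) = √((27*(-35 + 5) + 30) + 22780) = √((27*(-30) + 30) + 22780) = √((-810 + 30) + 22780) = √(-780 + 22780) = √22000 = 20*√55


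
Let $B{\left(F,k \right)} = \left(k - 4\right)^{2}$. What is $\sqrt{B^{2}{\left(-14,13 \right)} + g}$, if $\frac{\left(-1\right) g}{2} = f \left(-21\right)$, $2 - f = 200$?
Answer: $3 i \sqrt{195} \approx 41.893 i$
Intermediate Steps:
$f = -198$ ($f = 2 - 200 = -198$)
$B{\left(F,k \right)} = \left(-4 + k\right)^{2}$
$g = -8316$ ($g = - 2 \left(\left(-198\right) \left(-21\right)\right) = \left(-2\right) 4158 = -8316$)
$\sqrt{B^{2}{\left(-14,13 \right)} + g} = \sqrt{\left(\left(-4 + 13\right)^{2}\right)^{2} - 8316} = \sqrt{\left(9^{2}\right)^{2} - 8316} = \sqrt{81^{2} - 8316} = \sqrt{6561 - 8316} = \sqrt{-1755} = 3 i \sqrt{195}$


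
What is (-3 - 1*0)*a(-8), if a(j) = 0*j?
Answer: 0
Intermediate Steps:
a(j) = 0
(-3 - 1*0)*a(-8) = (-3 - 1*0)*0 = (-3 + 0)*0 = -3*0 = 0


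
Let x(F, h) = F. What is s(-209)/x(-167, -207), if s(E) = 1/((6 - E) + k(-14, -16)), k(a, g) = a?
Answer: -1/33567 ≈ -2.9791e-5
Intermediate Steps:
s(E) = 1/(-8 - E) (s(E) = 1/((6 - E) - 14) = 1/(-8 - E))
s(-209)/x(-167, -207) = -1/(8 - 209)/(-167) = -1/(-201)*(-1/167) = -1*(-1/201)*(-1/167) = (1/201)*(-1/167) = -1/33567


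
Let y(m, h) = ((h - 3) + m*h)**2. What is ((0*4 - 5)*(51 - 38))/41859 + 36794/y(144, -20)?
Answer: 992378461/352762913331 ≈ 0.0028132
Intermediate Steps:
y(m, h) = (-3 + h + h*m)**2 (y(m, h) = ((-3 + h) + h*m)**2 = (-3 + h + h*m)**2)
((0*4 - 5)*(51 - 38))/41859 + 36794/y(144, -20) = ((0*4 - 5)*(51 - 38))/41859 + 36794/((-3 - 20 - 20*144)**2) = ((0 - 5)*13)*(1/41859) + 36794/((-3 - 20 - 2880)**2) = -5*13*(1/41859) + 36794/((-2903)**2) = -65*1/41859 + 36794/8427409 = -65/41859 + 36794*(1/8427409) = -65/41859 + 36794/8427409 = 992378461/352762913331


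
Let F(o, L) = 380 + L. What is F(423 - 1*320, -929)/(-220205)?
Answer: 549/220205 ≈ 0.0024931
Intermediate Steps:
F(423 - 1*320, -929)/(-220205) = (380 - 929)/(-220205) = -549*(-1/220205) = 549/220205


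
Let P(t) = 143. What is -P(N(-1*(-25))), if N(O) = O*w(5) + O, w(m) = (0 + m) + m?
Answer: -143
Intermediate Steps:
w(m) = 2*m (w(m) = m + m = 2*m)
N(O) = 11*O (N(O) = O*(2*5) + O = O*10 + O = 10*O + O = 11*O)
-P(N(-1*(-25))) = -1*143 = -143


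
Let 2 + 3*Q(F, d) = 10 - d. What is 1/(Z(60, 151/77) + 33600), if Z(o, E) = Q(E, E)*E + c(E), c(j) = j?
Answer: 5929/199249432 ≈ 2.9757e-5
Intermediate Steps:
Q(F, d) = 8/3 - d/3 (Q(F, d) = -⅔ + (10 - d)/3 = -⅔ + (10/3 - d/3) = 8/3 - d/3)
Z(o, E) = E + E*(8/3 - E/3) (Z(o, E) = (8/3 - E/3)*E + E = E*(8/3 - E/3) + E = E + E*(8/3 - E/3))
1/(Z(60, 151/77) + 33600) = 1/((151/77)*(11 - 151/77)/3 + 33600) = 1/((151*(1/77))*(11 - 151/77)/3 + 33600) = 1/((⅓)*(151/77)*(11 - 1*151/77) + 33600) = 1/((⅓)*(151/77)*(11 - 151/77) + 33600) = 1/((⅓)*(151/77)*(696/77) + 33600) = 1/(35032/5929 + 33600) = 1/(199249432/5929) = 5929/199249432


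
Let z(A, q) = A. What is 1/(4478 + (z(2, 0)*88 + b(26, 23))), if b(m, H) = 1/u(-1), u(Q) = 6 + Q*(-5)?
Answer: 11/51195 ≈ 0.00021486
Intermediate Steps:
u(Q) = 6 - 5*Q
b(m, H) = 1/11 (b(m, H) = 1/(6 - 5*(-1)) = 1/(6 + 5) = 1/11)
1/(4478 + (z(2, 0)*88 + b(26, 23))) = 1/(4478 + (2*88 + 1/11)) = 1/(4478 + (176 + 1/11)) = 1/(4478 + 1937/11) = 1/(51195/11) = 11/51195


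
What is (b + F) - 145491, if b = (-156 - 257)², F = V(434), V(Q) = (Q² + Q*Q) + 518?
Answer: 402308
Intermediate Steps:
V(Q) = 518 + 2*Q² (V(Q) = (Q² + Q²) + 518 = 2*Q² + 518 = 518 + 2*Q²)
F = 377230 (F = 518 + 2*434² = 518 + 2*188356 = 518 + 376712 = 377230)
b = 170569 (b = (-413)² = 170569)
(b + F) - 145491 = (170569 + 377230) - 145491 = 547799 - 145491 = 402308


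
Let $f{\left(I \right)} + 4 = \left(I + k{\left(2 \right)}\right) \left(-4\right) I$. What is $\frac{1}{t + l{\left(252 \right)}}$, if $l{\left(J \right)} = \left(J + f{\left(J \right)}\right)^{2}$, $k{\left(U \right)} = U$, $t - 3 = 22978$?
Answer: $\frac{1}{65425477637} \approx 1.5285 \cdot 10^{-11}$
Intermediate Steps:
$t = 22981$ ($t = 3 + 22978 = 22981$)
$f{\left(I \right)} = -4 + I \left(-8 - 4 I\right)$ ($f{\left(I \right)} = -4 + \left(I + 2\right) \left(-4\right) I = -4 + \left(2 + I\right) \left(-4\right) I = -4 + \left(-8 - 4 I\right) I = -4 + I \left(-8 - 4 I\right)$)
$l{\left(J \right)} = \left(-4 - 7 J - 4 J^{2}\right)^{2}$ ($l{\left(J \right)} = \left(J - \left(4 + 4 J^{2} + 8 J\right)\right)^{2} = \left(-4 - 7 J - 4 J^{2}\right)^{2}$)
$\frac{1}{t + l{\left(252 \right)}} = \frac{1}{22981 + \left(4 + 4 \cdot 252^{2} + 7 \cdot 252\right)^{2}} = \frac{1}{22981 + \left(4 + 4 \cdot 63504 + 1764\right)^{2}} = \frac{1}{22981 + \left(4 + 254016 + 1764\right)^{2}} = \frac{1}{22981 + 255784^{2}} = \frac{1}{22981 + 65425454656} = \frac{1}{65425477637}$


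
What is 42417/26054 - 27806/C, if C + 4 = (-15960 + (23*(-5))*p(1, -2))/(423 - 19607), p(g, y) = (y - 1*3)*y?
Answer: 992894449747/110963986 ≈ 8947.9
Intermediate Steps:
p(g, y) = y*(-3 + y) (p(g, y) = (y - 3)*y = (-3 + y)*y = y*(-3 + y))
C = -29813/9592 (C = -4 + (-15960 + (23*(-5))*(-2*(-3 - 2)))/(423 - 19607) = -4 + (-15960 - (-230)*(-5))/(-19184) = -4 + (-15960 - 115*10)*(-1/19184) = -4 + (-15960 - 1150)*(-1/19184) = -4 - 17110*(-1/19184) = -4 + 8555/9592 = -29813/9592 ≈ -3.1081)
42417/26054 - 27806/C = 42417/26054 - 27806/(-29813/9592) = 42417*(1/26054) - 27806*(-9592/29813) = 42417/26054 + 266715152/29813 = 992894449747/110963986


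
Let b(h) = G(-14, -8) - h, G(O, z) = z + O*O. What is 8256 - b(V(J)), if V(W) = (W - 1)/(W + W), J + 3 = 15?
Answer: 193643/24 ≈ 8068.5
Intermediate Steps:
J = 12 (J = -3 + 15 = 12)
G(O, z) = z + O²
V(W) = (-1 + W)/(2*W) (V(W) = (-1 + W)/((2*W)) = (-1 + W)*(1/(2*W)) = (-1 + W)/(2*W))
b(h) = 188 - h (b(h) = (-8 + (-14)²) - h = (-8 + 196) - h = 188 - h)
8256 - b(V(J)) = 8256 - (188 - (-1 + 12)/(2*12)) = 8256 - (188 - 11/(2*12)) = 8256 - (188 - 1*11/24) = 8256 - (188 - 11/24) = 8256 - 1*4501/24 = 8256 - 4501/24 = 193643/24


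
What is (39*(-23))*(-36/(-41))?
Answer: -32292/41 ≈ -787.61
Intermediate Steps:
(39*(-23))*(-36/(-41)) = -(-32292)*(-1)/41 = -897*36/41 = -32292/41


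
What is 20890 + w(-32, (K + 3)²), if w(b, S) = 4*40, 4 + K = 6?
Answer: 21050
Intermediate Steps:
K = 2 (K = -4 + 6 = 2)
w(b, S) = 160
20890 + w(-32, (K + 3)²) = 20890 + 160 = 21050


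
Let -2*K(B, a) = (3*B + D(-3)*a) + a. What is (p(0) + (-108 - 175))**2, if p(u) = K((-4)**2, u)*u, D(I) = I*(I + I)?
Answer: 80089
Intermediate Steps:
D(I) = 2*I**2 (D(I) = I*(2*I) = 2*I**2)
K(B, a) = -19*a/2 - 3*B/2 (K(B, a) = -((3*B + (2*(-3)**2)*a) + a)/2 = -((3*B + (2*9)*a) + a)/2 = -((3*B + 18*a) + a)/2 = -(3*B + 19*a)/2 = -19*a/2 - 3*B/2)
p(u) = u*(-24 - 19*u/2) (p(u) = (-19*u/2 - 3/2*(-4)**2)*u = (-19*u/2 - 3/2*16)*u = (-19*u/2 - 24)*u = (-24 - 19*u/2)*u = u*(-24 - 19*u/2))
(p(0) + (-108 - 175))**2 = (-1/2*0*(48 + 19*0) + (-108 - 175))**2 = (-1/2*0*(48 + 0) - 283)**2 = (-1/2*0*48 - 283)**2 = (0 - 283)**2 = (-283)**2 = 80089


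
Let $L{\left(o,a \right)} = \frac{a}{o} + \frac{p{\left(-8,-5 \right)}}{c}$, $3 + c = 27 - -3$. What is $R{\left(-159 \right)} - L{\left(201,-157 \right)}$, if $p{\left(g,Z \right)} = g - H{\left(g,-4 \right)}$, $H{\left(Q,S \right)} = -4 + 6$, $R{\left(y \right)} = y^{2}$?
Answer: $\frac{45735412}{1809} \approx 25282.0$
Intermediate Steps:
$c = 27$ ($c = -3 + \left(27 - -3\right) = -3 + \left(27 + 3\right) = -3 + 30 = 27$)
$H{\left(Q,S \right)} = 2$
$p{\left(g,Z \right)} = -2 + g$ ($p{\left(g,Z \right)} = g - 2 = -2 + g$)
$L{\left(o,a \right)} = - \frac{10}{27} + \frac{a}{o}$ ($L{\left(o,a \right)} = \frac{a}{o} + \frac{-2 - 8}{27} = \frac{a}{o} - \frac{10}{27} = - \frac{10}{27} + \frac{a}{o}$)
$R{\left(-159 \right)} - L{\left(201,-157 \right)} = \left(-159\right)^{2} - \left(- \frac{10}{27} - \frac{157}{201}\right) = 25281 - \left(- \frac{10}{27} - \frac{157}{201}\right) = 25281 - - \frac{2083}{1809} = 25281 + \frac{2083}{1809} = \frac{45735412}{1809}$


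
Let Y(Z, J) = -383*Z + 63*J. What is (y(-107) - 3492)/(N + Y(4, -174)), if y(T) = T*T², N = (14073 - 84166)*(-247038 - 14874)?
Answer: -1228535/18358185322 ≈ -6.6920e-5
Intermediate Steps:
N = 18358197816 (N = -70093*(-261912) = 18358197816)
y(T) = T³
(y(-107) - 3492)/(N + Y(4, -174)) = ((-107)³ - 3492)/(18358197816 + (-383*4 + 63*(-174))) = (-1225043 - 3492)/(18358197816 + (-1532 - 10962)) = -1228535/(18358197816 - 12494) = -1228535/18358185322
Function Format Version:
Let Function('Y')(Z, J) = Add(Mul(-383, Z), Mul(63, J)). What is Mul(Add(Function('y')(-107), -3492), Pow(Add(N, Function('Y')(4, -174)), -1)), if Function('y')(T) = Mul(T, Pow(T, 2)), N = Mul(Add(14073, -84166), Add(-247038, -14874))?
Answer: Rational(-1228535, 18358185322) ≈ -6.6920e-5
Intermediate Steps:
N = 18358197816 (N = Mul(-70093, -261912) = 18358197816)
Function('y')(T) = Pow(T, 3)
Mul(Add(Function('y')(-107), -3492), Pow(Add(N, Function('Y')(4, -174)), -1)) = Mul(Add(Pow(-107, 3), -3492), Pow(Add(18358197816, Add(Mul(-383, 4), Mul(63, -174))), -1)) = Mul(Add(-1225043, -3492), Pow(Add(18358197816, Add(-1532, -10962)), -1)) = Mul(-1228535, Pow(Add(18358197816, -12494), -1)) = Mul(-1228535, Pow(18358185322, -1)) = Mul(-1228535, Rational(1, 18358185322)) = Rational(-1228535, 18358185322)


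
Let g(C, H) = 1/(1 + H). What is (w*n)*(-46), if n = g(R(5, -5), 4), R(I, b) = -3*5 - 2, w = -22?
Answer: 1012/5 ≈ 202.40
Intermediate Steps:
R(I, b) = -17 (R(I, b) = -15 - 2 = -17)
n = ⅕ (n = 1/(1 + 4) = 1/5 = ⅕ ≈ 0.20000)
(w*n)*(-46) = -22*⅕*(-46) = -22/5*(-46) = 1012/5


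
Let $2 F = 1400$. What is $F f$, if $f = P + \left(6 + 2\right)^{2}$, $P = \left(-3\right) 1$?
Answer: $42700$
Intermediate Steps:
$P = -3$
$F = 700$ ($F = \frac{1}{2} \cdot 1400 = 700$)
$f = 61$ ($f = -3 + \left(6 + 2\right)^{2} = -3 + 8^{2} = -3 + 64 = 61$)
$F f = 700 \cdot 61 = 42700$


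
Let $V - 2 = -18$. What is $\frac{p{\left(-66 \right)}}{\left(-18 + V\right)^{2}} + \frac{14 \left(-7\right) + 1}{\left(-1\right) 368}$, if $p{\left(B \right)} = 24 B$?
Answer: $- \frac{117695}{106352} \approx -1.1067$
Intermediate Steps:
$V = -16$ ($V = 2 - 18 = -16$)
$\frac{p{\left(-66 \right)}}{\left(-18 + V\right)^{2}} + \frac{14 \left(-7\right) + 1}{\left(-1\right) 368} = \frac{24 \left(-66\right)}{\left(-18 - 16\right)^{2}} + \frac{14 \left(-7\right) + 1}{\left(-1\right) 368} = - \frac{1584}{\left(-34\right)^{2}} + \frac{-98 + 1}{-368} = - \frac{1584}{1156} - - \frac{97}{368} = \left(-1584\right) \frac{1}{1156} + \frac{97}{368} = - \frac{396}{289} + \frac{97}{368} = - \frac{117695}{106352}$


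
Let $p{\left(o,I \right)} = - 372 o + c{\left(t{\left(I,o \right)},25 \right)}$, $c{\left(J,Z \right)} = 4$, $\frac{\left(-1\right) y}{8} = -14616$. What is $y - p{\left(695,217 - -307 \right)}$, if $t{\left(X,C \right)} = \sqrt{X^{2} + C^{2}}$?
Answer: $375464$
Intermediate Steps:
$y = 116928$ ($y = \left(-8\right) \left(-14616\right) = 116928$)
$t{\left(X,C \right)} = \sqrt{C^{2} + X^{2}}$
$p{\left(o,I \right)} = 4 - 372 o$ ($p{\left(o,I \right)} = - 372 o + 4 = 4 - 372 o$)
$y - p{\left(695,217 - -307 \right)} = 116928 - \left(4 - 258540\right) = 116928 - -258536 = 116928 + 258536 = 375464$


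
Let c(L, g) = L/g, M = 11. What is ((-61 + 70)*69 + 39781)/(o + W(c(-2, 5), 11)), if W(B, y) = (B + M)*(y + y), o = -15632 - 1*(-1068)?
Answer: -101005/35827 ≈ -2.8192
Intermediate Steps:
o = -14564 (o = -15632 + 1068 = -14564)
W(B, y) = 2*y*(11 + B) (W(B, y) = (B + 11)*(y + y) = (11 + B)*(2*y) = 2*y*(11 + B))
((-61 + 70)*69 + 39781)/(o + W(c(-2, 5), 11)) = ((-61 + 70)*69 + 39781)/(-14564 + 2*11*(11 - 2/5)) = (9*69 + 39781)/(-14564 + 2*11*(11 - 2*⅕)) = (621 + 39781)/(-14564 + 2*11*(11 - ⅖)) = 40402/(-14564 + 2*11*(53/5)) = 40402/(-14564 + 1166/5) = 40402/(-71654/5) = 40402*(-5/71654) = -101005/35827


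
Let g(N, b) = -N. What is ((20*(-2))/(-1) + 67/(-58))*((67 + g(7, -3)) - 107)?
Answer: -105891/58 ≈ -1825.7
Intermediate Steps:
((20*(-2))/(-1) + 67/(-58))*((67 + g(7, -3)) - 107) = ((20*(-2))/(-1) + 67/(-58))*((67 - 1*7) - 107) = (-40*(-1) + 67*(-1/58))*((67 - 7) - 107) = (40 - 67/58)*(60 - 107) = (2253/58)*(-47) = -105891/58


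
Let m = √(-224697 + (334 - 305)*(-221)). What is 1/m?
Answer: -I*√231106/231106 ≈ -0.0020801*I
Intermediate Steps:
m = I*√231106 (m = √(-224697 + 29*(-221)) = √(-224697 - 6409) = √(-231106) = I*√231106 ≈ 480.73*I)
1/m = 1/(I*√231106) = -I*√231106/231106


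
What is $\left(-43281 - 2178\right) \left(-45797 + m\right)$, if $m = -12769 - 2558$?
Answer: $2778635916$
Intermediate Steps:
$m = -15327$ ($m = -12769 - 2558 = -15327$)
$\left(-43281 - 2178\right) \left(-45797 + m\right) = \left(-43281 - 2178\right) \left(-45797 - 15327\right) = \left(-45459\right) \left(-61124\right) = 2778635916$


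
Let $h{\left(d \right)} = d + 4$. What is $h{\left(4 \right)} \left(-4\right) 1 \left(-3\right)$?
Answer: $96$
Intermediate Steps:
$h{\left(d \right)} = 4 + d$
$h{\left(4 \right)} \left(-4\right) 1 \left(-3\right) = \left(4 + 4\right) \left(-4\right) 1 \left(-3\right) = 8 \left(\left(-4\right) \left(-3\right)\right) = 8 \cdot 12 = 96$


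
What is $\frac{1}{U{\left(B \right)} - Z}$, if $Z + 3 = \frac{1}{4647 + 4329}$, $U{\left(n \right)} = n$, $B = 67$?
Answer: $\frac{8976}{628319} \approx 0.014286$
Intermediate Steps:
$Z = - \frac{26927}{8976}$ ($Z = -3 + \frac{1}{4647 + 4329} = -3 + \frac{1}{8976} = - \frac{26927}{8976} \approx -2.9999$)
$\frac{1}{U{\left(B \right)} - Z} = \frac{1}{67 - - \frac{26927}{8976}} = \frac{1}{67 + \frac{26927}{8976}} = \frac{1}{\frac{628319}{8976}} = \frac{8976}{628319}$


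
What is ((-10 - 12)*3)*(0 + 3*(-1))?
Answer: 198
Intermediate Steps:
((-10 - 12)*3)*(0 + 3*(-1)) = (-22*3)*(0 - 3) = -66*(-3) = 198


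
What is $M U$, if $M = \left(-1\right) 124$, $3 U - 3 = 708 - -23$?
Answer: $- \frac{91016}{3} \approx -30339.0$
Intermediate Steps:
$U = \frac{734}{3}$ ($U = 1 + \frac{708 - -23}{3} = 1 + \frac{708 + 23}{3} = 1 + \frac{1}{3} \cdot 731 = 1 + \frac{731}{3} = \frac{734}{3} \approx 244.67$)
$M = -124$
$M U = \left(-124\right) \frac{734}{3} = - \frac{91016}{3}$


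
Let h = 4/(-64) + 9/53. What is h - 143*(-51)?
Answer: 6184555/848 ≈ 7293.1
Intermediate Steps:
h = 91/848 (h = 4*(-1/64) + 9*(1/53) = -1/16 + 9/53 = 91/848 ≈ 0.10731)
h - 143*(-51) = 91/848 - 143*(-51) = 91/848 + 7293 = 6184555/848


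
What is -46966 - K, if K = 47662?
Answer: -94628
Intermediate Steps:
-46966 - K = -46966 - 1*47662 = -46966 - 47662 = -94628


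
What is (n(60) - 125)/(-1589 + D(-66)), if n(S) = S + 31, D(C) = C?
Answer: 34/1655 ≈ 0.020544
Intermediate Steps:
n(S) = 31 + S
(n(60) - 125)/(-1589 + D(-66)) = ((31 + 60) - 125)/(-1589 - 66) = (91 - 125)/(-1655) = -34*(-1/1655) = 34/1655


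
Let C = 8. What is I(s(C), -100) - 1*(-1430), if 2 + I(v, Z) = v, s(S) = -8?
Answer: 1420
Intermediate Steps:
I(v, Z) = -2 + v
I(s(C), -100) - 1*(-1430) = (-2 - 8) - 1*(-1430) = -10 + 1430 = 1420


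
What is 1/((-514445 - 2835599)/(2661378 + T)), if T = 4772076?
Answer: -3716727/1675022 ≈ -2.2189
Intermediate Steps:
1/((-514445 - 2835599)/(2661378 + T)) = 1/((-514445 - 2835599)/(2661378 + 4772076)) = 1/(-3350044/7433454) = 1/(-3350044*1/7433454) = 1/(-1675022/3716727) = -3716727/1675022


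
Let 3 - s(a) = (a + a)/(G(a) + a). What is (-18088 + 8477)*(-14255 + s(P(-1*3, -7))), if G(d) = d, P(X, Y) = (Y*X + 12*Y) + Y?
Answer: 136985583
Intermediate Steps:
P(X, Y) = 13*Y + X*Y (P(X, Y) = (X*Y + 12*Y) + Y = (12*Y + X*Y) + Y = 13*Y + X*Y)
s(a) = 2 (s(a) = 3 - (a + a)/(a + a) = 3 - 2*a/(2*a) = 3 - 2*a*1/(2*a) = 3 - 1*1 = 3 - 1 = 2)
(-18088 + 8477)*(-14255 + s(P(-1*3, -7))) = (-18088 + 8477)*(-14255 + 2) = -9611*(-14253) = 136985583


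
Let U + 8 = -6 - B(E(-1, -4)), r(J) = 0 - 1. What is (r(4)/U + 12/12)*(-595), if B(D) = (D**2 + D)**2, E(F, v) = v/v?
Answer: -11305/18 ≈ -628.06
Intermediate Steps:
E(F, v) = 1
B(D) = (D + D**2)**2
r(J) = -1
U = -18 (U = -8 + (-6 - 1**2*(1 + 1)**2) = -8 + (-6 - 2**2) = -8 + (-6 - 4) = -8 - 10 = -18)
(r(4)/U + 12/12)*(-595) = (-1/(-18) + 12/12)*(-595) = (-1*(-1/18) + 12*(1/12))*(-595) = (1/18 + 1)*(-595) = (19/18)*(-595) = -11305/18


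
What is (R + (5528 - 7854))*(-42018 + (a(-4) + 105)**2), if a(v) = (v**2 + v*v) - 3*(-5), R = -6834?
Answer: 173252240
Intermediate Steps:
a(v) = 15 + 2*v**2 (a(v) = (v**2 + v**2) + 15 = 2*v**2 + 15 = 15 + 2*v**2)
(R + (5528 - 7854))*(-42018 + (a(-4) + 105)**2) = (-6834 + (5528 - 7854))*(-42018 + ((15 + 2*(-4)**2) + 105)**2) = (-6834 - 2326)*(-42018 + ((15 + 2*16) + 105)**2) = -9160*(-42018 + ((15 + 32) + 105)**2) = -9160*(-42018 + (47 + 105)**2) = -9160*(-42018 + 152**2) = -9160*(-42018 + 23104) = -9160*(-18914) = 173252240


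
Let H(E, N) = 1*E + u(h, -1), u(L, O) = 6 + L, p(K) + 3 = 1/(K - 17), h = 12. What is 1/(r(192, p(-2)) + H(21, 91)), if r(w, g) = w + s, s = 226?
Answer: 1/457 ≈ 0.0021882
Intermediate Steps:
p(K) = -3 + 1/(-17 + K) (p(K) = -3 + 1/(K - 17) = -3 + 1/(-17 + K))
H(E, N) = 18 + E (H(E, N) = 1*E + (6 + 12) = E + 18 = 18 + E)
r(w, g) = 226 + w (r(w, g) = w + 226 = 226 + w)
1/(r(192, p(-2)) + H(21, 91)) = 1/((226 + 192) + (18 + 21)) = 1/(418 + 39) = 1/457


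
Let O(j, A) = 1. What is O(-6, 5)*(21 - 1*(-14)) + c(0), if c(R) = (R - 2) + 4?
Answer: 37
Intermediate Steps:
c(R) = 2 + R (c(R) = (-2 + R) + 4 = 2 + R)
O(-6, 5)*(21 - 1*(-14)) + c(0) = 1*(21 - 1*(-14)) + (2 + 0) = 1*(21 + 14) + 2 = 1*35 + 2 = 35 + 2 = 37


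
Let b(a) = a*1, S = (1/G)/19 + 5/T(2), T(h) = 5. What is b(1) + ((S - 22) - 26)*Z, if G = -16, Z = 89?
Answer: -1271417/304 ≈ -4182.3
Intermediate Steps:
S = 303/304 (S = (1/(-16))/19 + 5/5 = (1*(-1/16))*(1/19) + 5*(⅕) = -1/16*1/19 + 1 = -1/304 + 1 = 303/304 ≈ 0.99671)
b(a) = a
b(1) + ((S - 22) - 26)*Z = 1 + ((303/304 - 22) - 26)*89 = 1 + (-6385/304 - 26)*89 = 1 - 14289/304*89 = 1 - 1271721/304 = -1271417/304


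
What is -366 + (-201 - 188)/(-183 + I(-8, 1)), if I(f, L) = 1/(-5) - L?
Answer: -335141/921 ≈ -363.89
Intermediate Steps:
I(f, L) = -⅕ - L
-366 + (-201 - 188)/(-183 + I(-8, 1)) = -366 + (-201 - 188)/(-183 + (-⅕ - 1*1)) = -366 - 389/(-183 + (-⅕ - 1)) = -366 - 389/(-183 - 6/5) = -366 - 389/(-921/5) = -366 - 389*(-5/921) = -366 + 1945/921 = -335141/921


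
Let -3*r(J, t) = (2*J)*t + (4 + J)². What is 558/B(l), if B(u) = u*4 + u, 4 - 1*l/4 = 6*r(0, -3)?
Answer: 31/40 ≈ 0.77500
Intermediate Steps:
r(J, t) = -(4 + J)²/3 - 2*J*t/3 (r(J, t) = -((2*J)*t + (4 + J)²)/3 = -(2*J*t + (4 + J)²)/3 = -((4 + J)² + 2*J*t)/3 = -(4 + J)²/3 - 2*J*t/3)
l = 144 (l = 16 - 24*(-(4 + 0)²/3 - ⅔*0*(-3)) = 16 - 24*(-⅓*4² + 0) = 16 - 24*(-⅓*16 + 0) = 16 - 24*(-16/3 + 0) = 16 - 24*(-16)/3 = 16 - 4*(-32) = 16 + 128 = 144)
B(u) = 5*u (B(u) = 4*u + u = 5*u)
558/B(l) = 558/((5*144)) = 558/720 = 558*(1/720) = 31/40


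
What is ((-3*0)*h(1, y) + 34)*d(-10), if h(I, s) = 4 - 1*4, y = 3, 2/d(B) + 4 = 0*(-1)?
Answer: -17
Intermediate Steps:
d(B) = -1/2 (d(B) = 2/(-4 + 0*(-1)) = 2/(-4 + 0) = 2/(-4) = 2*(-1/4) = -1/2)
h(I, s) = 0 (h(I, s) = 4 - 4 = 0)
((-3*0)*h(1, y) + 34)*d(-10) = (-3*0*0 + 34)*(-1/2) = (0*0 + 34)*(-1/2) = (0 + 34)*(-1/2) = 34*(-1/2) = -17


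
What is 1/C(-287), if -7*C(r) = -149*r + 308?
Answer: -1/6153 ≈ -0.00016252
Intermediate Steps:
C(r) = -44 + 149*r/7 (C(r) = -(-149*r + 308)/7 = -(308 - 149*r)/7 = -44 + 149*r/7)
1/C(-287) = 1/(-44 + (149/7)*(-287)) = 1/(-44 - 6109) = 1/(-6153) = -1/6153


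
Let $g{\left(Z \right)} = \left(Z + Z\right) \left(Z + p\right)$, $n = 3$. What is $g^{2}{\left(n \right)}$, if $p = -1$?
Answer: $144$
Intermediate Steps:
$g{\left(Z \right)} = 2 Z \left(-1 + Z\right)$ ($g{\left(Z \right)} = \left(Z + Z\right) \left(Z - 1\right) = 2 Z \left(-1 + Z\right)$)
$g^{2}{\left(n \right)} = \left(2 \cdot 3 \left(-1 + 3\right)\right)^{2} = \left(2 \cdot 3 \cdot 2\right)^{2} = 12^{2} = 144$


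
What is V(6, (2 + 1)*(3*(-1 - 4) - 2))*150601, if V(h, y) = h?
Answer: 903606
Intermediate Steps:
V(6, (2 + 1)*(3*(-1 - 4) - 2))*150601 = 6*150601 = 903606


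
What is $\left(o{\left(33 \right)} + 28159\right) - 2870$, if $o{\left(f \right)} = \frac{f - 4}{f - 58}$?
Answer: $\frac{632196}{25} \approx 25288.0$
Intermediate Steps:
$o{\left(f \right)} = \frac{-4 + f}{-58 + f}$
$\left(o{\left(33 \right)} + 28159\right) - 2870 = \left(\frac{-4 + 33}{-58 + 33} + 28159\right) - 2870 = \left(\frac{1}{-25} \cdot 29 + 28159\right) - 2870 = \left(\left(- \frac{1}{25}\right) 29 + 28159\right) - 2870 = \left(- \frac{29}{25} + 28159\right) - 2870 = \frac{703946}{25} - 2870 = \frac{632196}{25}$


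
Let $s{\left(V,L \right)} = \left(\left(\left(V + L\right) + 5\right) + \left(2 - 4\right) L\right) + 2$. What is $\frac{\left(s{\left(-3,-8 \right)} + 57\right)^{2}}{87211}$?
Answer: $\frac{4761}{87211} \approx 0.054592$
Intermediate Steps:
$s{\left(V,L \right)} = 7 + V - L$ ($s{\left(V,L \right)} = \left(\left(\left(L + V\right) + 5\right) - 2 L\right) + 2 = \left(\left(5 + L + V\right) - 2 L\right) + 2 = \left(5 + V - L\right) + 2 = 7 + V - L$)
$\frac{\left(s{\left(-3,-8 \right)} + 57\right)^{2}}{87211} = \frac{\left(\left(7 - 3 - -8\right) + 57\right)^{2}}{87211} = \left(\left(7 - 3 + 8\right) + 57\right)^{2} \cdot \frac{1}{87211} = \left(12 + 57\right)^{2} \cdot \frac{1}{87211} = 69^{2} \cdot \frac{1}{87211} = 4761 \cdot \frac{1}{87211} = \frac{4761}{87211}$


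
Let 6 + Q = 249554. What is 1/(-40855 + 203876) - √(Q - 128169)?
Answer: 1/163021 - √121379 ≈ -348.40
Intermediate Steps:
Q = 249548 (Q = -6 + 249554 = 249548)
1/(-40855 + 203876) - √(Q - 128169) = 1/(-40855 + 203876) - √(249548 - 128169) = 1/163021 - √121379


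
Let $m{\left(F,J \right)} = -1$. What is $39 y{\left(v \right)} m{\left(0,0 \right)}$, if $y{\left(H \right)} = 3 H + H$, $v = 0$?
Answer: $0$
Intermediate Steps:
$y{\left(H \right)} = 4 H$
$39 y{\left(v \right)} m{\left(0,0 \right)} = 39 \cdot 4 \cdot 0 \left(-1\right) = 39 \cdot 0 \left(-1\right) = 0 \left(-1\right) = 0$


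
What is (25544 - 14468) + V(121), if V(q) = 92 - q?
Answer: 11047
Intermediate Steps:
(25544 - 14468) + V(121) = (25544 - 14468) + (92 - 1*121) = 11076 + (92 - 121) = 11076 - 29 = 11047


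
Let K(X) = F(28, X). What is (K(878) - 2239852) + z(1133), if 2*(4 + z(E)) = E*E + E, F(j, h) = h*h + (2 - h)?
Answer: -827437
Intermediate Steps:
F(j, h) = 2 + h**2 - h (F(j, h) = h**2 + (2 - h) = 2 + h**2 - h)
K(X) = 2 + X**2 - X
z(E) = -4 + E/2 + E**2/2 (z(E) = -4 + (E*E + E)/2 = -4 + (E**2 + E)/2 = -4 + (E + E**2)/2 = -4 + (E/2 + E**2/2) = -4 + E/2 + E**2/2)
(K(878) - 2239852) + z(1133) = ((2 + 878**2 - 1*878) - 2239852) + (-4 + (1/2)*1133 + (1/2)*1133**2) = ((2 + 770884 - 878) - 2239852) + (-4 + 1133/2 + (1/2)*1283689) = (770008 - 2239852) + (-4 + 1133/2 + 1283689/2) = -1469844 + 642407 = -827437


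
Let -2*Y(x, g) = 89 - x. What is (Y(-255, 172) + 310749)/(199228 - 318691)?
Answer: -310577/119463 ≈ -2.5998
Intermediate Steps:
Y(x, g) = -89/2 + x/2 (Y(x, g) = -(89 - x)/2 = -89/2 + x/2)
(Y(-255, 172) + 310749)/(199228 - 318691) = ((-89/2 + (½)*(-255)) + 310749)/(199228 - 318691) = ((-89/2 - 255/2) + 310749)/(-119463) = (-172 + 310749)*(-1/119463) = 310577*(-1/119463) = -310577/119463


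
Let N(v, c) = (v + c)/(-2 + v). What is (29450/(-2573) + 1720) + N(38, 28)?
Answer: 851773/498 ≈ 1710.4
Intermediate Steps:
N(v, c) = (c + v)/(-2 + v)
(29450/(-2573) + 1720) + N(38, 28) = (29450/(-2573) + 1720) + (28 + 38)/(-2 + 38) = (29450*(-1/2573) + 1720) + 66/36 = (-950/83 + 1720) + (1/36)*66 = 141810/83 + 11/6 = 851773/498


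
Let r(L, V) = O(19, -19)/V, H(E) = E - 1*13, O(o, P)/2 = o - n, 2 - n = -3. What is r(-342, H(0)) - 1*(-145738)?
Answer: 1894566/13 ≈ 1.4574e+5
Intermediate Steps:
n = 5 (n = 2 - 1*(-3) = 2 + 3 = 5)
O(o, P) = -10 + 2*o (O(o, P) = 2*(o - 1*5) = 2*(o - 5) = 2*(-5 + o) = -10 + 2*o)
H(E) = -13 + E (H(E) = E - 13 = -13 + E)
r(L, V) = 28/V (r(L, V) = (-10 + 2*19)/V = (-10 + 38)/V = 28/V)
r(-342, H(0)) - 1*(-145738) = 28/(-13 + 0) - 1*(-145738) = 28/(-13) + 145738 = 28*(-1/13) + 145738 = -28/13 + 145738 = 1894566/13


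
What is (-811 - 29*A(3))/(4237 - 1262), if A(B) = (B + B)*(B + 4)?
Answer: -2029/2975 ≈ -0.68202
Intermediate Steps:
A(B) = 2*B*(4 + B) (A(B) = (2*B)*(4 + B) = 2*B*(4 + B))
(-811 - 29*A(3))/(4237 - 1262) = (-811 - 58*3*(4 + 3))/(4237 - 1262) = (-811 - 58*3*7)/2975 = (-811 - 29*42)*(1/2975) = (-811 - 1218)*(1/2975) = -2029*1/2975 = -2029/2975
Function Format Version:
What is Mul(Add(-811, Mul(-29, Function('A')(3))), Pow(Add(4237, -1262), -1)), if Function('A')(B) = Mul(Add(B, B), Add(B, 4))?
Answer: Rational(-2029, 2975) ≈ -0.68202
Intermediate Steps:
Function('A')(B) = Mul(2, B, Add(4, B)) (Function('A')(B) = Mul(Mul(2, B), Add(4, B)) = Mul(2, B, Add(4, B)))
Mul(Add(-811, Mul(-29, Function('A')(3))), Pow(Add(4237, -1262), -1)) = Mul(Add(-811, Mul(-29, Mul(2, 3, Add(4, 3)))), Pow(Add(4237, -1262), -1)) = Mul(Add(-811, Mul(-29, Mul(2, 3, 7))), Pow(2975, -1)) = Mul(Add(-811, Mul(-29, 42)), Rational(1, 2975)) = Mul(Add(-811, -1218), Rational(1, 2975)) = Mul(-2029, Rational(1, 2975)) = Rational(-2029, 2975)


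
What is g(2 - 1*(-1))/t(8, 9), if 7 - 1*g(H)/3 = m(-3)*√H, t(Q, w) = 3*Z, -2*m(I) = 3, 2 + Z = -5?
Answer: -1 - 3*√3/14 ≈ -1.3712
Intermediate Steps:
Z = -7 (Z = -2 - 5 = -7)
m(I) = -3/2 (m(I) = -½*3 = -3/2)
t(Q, w) = -21 (t(Q, w) = 3*(-7) = -21)
g(H) = 21 + 9*√H/2 (g(H) = 21 - (-9)*√H/2 = 21 + 9*√H/2)
g(2 - 1*(-1))/t(8, 9) = (21 + 9*√(2 - 1*(-1))/2)/(-21) = (21 + 9*√(2 + 1)/2)*(-1/21) = (21 + 9*√3/2)*(-1/21) = -1 - 3*√3/14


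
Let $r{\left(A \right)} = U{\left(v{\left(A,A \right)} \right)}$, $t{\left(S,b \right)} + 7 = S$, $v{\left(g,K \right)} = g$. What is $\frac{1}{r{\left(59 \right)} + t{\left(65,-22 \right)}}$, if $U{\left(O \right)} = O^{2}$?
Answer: $\frac{1}{3539} \approx 0.00028257$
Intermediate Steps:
$t{\left(S,b \right)} = -7 + S$
$r{\left(A \right)} = A^{2}$
$\frac{1}{r{\left(59 \right)} + t{\left(65,-22 \right)}} = \frac{1}{59^{2} + \left(-7 + 65\right)} = \frac{1}{3481 + 58} = \frac{1}{3539}$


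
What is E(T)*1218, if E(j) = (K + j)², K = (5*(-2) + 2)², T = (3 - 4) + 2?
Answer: 5146050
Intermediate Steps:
T = 1 (T = -1 + 2 = 1)
K = 64 (K = (-10 + 2)² = (-8)² = 64)
E(j) = (64 + j)²
E(T)*1218 = (64 + 1)²*1218 = 65²*1218 = 4225*1218 = 5146050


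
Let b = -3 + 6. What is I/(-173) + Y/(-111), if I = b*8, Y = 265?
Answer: -48509/19203 ≈ -2.5261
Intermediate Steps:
b = 3
I = 24 (I = 3*8 = 24)
I/(-173) + Y/(-111) = 24/(-173) + 265/(-111) = 24*(-1/173) + 265*(-1/111) = -24/173 - 265/111 = -48509/19203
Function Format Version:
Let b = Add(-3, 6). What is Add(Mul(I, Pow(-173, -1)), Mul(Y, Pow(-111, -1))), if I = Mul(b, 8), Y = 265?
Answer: Rational(-48509, 19203) ≈ -2.5261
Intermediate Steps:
b = 3
I = 24 (I = Mul(3, 8) = 24)
Add(Mul(I, Pow(-173, -1)), Mul(Y, Pow(-111, -1))) = Add(Mul(24, Pow(-173, -1)), Mul(265, Pow(-111, -1))) = Add(Mul(24, Rational(-1, 173)), Mul(265, Rational(-1, 111))) = Add(Rational(-24, 173), Rational(-265, 111)) = Rational(-48509, 19203)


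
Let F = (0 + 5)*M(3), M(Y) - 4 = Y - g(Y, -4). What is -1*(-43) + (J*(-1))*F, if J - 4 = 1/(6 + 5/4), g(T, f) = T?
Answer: -1153/29 ≈ -39.759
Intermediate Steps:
J = 120/29 (J = 4 + 1/(6 + 5/4) = 4 + 1/(29/4) = 4 + 4/29 = 120/29 ≈ 4.1379)
M(Y) = 4 (M(Y) = 4 + (Y - Y) = 4 + 0 = 4)
F = 20 (F = (0 + 5)*4 = 5*4 = 20)
-1*(-43) + (J*(-1))*F = -1*(-43) + ((120/29)*(-1))*20 = 43 - 120/29*20 = 43 - 2400/29 = -1153/29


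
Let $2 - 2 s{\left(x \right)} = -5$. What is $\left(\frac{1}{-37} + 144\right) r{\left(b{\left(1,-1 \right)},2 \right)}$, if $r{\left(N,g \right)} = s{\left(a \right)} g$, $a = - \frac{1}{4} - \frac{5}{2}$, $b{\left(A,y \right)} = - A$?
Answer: $\frac{37289}{37} \approx 1007.8$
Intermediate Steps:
$a = - \frac{11}{4}$ ($a = \left(-1\right) \frac{1}{4} - \frac{5}{2} = - \frac{1}{4} - \frac{5}{2} = - \frac{11}{4} \approx -2.75$)
$s{\left(x \right)} = \frac{7}{2}$ ($s{\left(x \right)} = 1 - - \frac{5}{2} = 1 + \frac{5}{2} = \frac{7}{2}$)
$r{\left(N,g \right)} = \frac{7 g}{2}$
$\left(\frac{1}{-37} + 144\right) r{\left(b{\left(1,-1 \right)},2 \right)} = \left(\frac{1}{-37} + 144\right) \frac{7}{2} \cdot 2 = \left(- \frac{1}{37} + 144\right) 7 = \frac{5327}{37} \cdot 7 = \frac{37289}{37}$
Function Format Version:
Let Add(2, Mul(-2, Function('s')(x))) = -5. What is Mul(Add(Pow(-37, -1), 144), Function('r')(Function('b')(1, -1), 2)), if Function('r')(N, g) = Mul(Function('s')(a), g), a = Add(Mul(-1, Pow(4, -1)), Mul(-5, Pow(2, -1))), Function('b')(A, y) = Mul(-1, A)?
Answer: Rational(37289, 37) ≈ 1007.8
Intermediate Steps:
a = Rational(-11, 4) (a = Add(Mul(-1, Rational(1, 4)), Mul(-5, Rational(1, 2))) = Add(Rational(-1, 4), Rational(-5, 2)) = Rational(-11, 4) ≈ -2.7500)
Function('s')(x) = Rational(7, 2) (Function('s')(x) = Add(1, Mul(Rational(-1, 2), -5)) = Add(1, Rational(5, 2)) = Rational(7, 2))
Function('r')(N, g) = Mul(Rational(7, 2), g)
Mul(Add(Pow(-37, -1), 144), Function('r')(Function('b')(1, -1), 2)) = Mul(Add(Pow(-37, -1), 144), Mul(Rational(7, 2), 2)) = Mul(Add(Rational(-1, 37), 144), 7) = Mul(Rational(5327, 37), 7) = Rational(37289, 37)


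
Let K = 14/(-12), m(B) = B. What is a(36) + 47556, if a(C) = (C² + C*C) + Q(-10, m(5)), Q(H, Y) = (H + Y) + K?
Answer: 300851/6 ≈ 50142.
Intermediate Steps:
K = -7/6 (K = 14*(-1/12) = -7/6 ≈ -1.1667)
Q(H, Y) = -7/6 + H + Y (Q(H, Y) = (H + Y) - 7/6 = -7/6 + H + Y)
a(C) = -37/6 + 2*C² (a(C) = (C² + C*C) + (-7/6 - 10 + 5) = (C² + C²) - 37/6 = 2*C² - 37/6 = -37/6 + 2*C²)
a(36) + 47556 = (-37/6 + 2*36²) + 47556 = (-37/6 + 2*1296) + 47556 = (-37/6 + 2592) + 47556 = 15515/6 + 47556 = 300851/6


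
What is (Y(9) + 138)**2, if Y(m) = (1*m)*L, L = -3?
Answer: 12321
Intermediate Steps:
Y(m) = -3*m (Y(m) = (1*m)*(-3) = m*(-3) = -3*m)
(Y(9) + 138)**2 = (-3*9 + 138)**2 = (-27 + 138)**2 = 111**2 = 12321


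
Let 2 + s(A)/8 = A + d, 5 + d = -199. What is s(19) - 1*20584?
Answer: -22080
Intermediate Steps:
d = -204 (d = -5 - 199 = -204)
s(A) = -1648 + 8*A (s(A) = -16 + 8*(A - 204) = -16 + 8*(-204 + A) = -16 + (-1632 + 8*A) = -1648 + 8*A)
s(19) - 1*20584 = (-1648 + 8*19) - 1*20584 = (-1648 + 152) - 20584 = -1496 - 20584 = -22080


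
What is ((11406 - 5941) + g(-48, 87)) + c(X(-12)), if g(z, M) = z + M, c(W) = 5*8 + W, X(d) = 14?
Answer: 5558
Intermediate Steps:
c(W) = 40 + W
g(z, M) = M + z
((11406 - 5941) + g(-48, 87)) + c(X(-12)) = ((11406 - 5941) + (87 - 48)) + (40 + 14) = (5465 + 39) + 54 = 5504 + 54 = 5558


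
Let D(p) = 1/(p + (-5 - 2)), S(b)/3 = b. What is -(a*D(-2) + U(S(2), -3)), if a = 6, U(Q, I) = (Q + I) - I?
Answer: -16/3 ≈ -5.3333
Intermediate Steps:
S(b) = 3*b
U(Q, I) = Q (U(Q, I) = (I + Q) - I = Q)
D(p) = 1/(-7 + p) (D(p) = 1/(p - 7) = 1/(-7 + p))
-(a*D(-2) + U(S(2), -3)) = -(6/(-7 - 2) + 3*2) = -(6/(-9) + 6) = -(6*(-1/9) + 6) = -(-2/3 + 6) = -1*16/3 = -16/3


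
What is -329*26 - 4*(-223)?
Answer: -7662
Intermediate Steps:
-329*26 - 4*(-223) = -8554 + 892 = -7662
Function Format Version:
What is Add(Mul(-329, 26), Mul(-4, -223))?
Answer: -7662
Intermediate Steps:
Add(Mul(-329, 26), Mul(-4, -223)) = Add(-8554, 892) = -7662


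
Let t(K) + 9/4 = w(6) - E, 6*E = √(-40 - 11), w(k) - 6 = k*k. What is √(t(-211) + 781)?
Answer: √(29547 - 6*I*√51)/6 ≈ 28.649 - 0.020773*I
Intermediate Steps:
w(k) = 6 + k² (w(k) = 6 + k*k = 6 + k²)
E = I*√51/6 (E = √(-40 - 11)/6 = √(-51)/6 = (I*√51)/6 = I*√51/6 ≈ 1.1902*I)
t(K) = 159/4 - I*√51/6 (t(K) = -9/4 + ((6 + 6²) - I*√51/6) = -9/4 + ((6 + 36) - I*√51/6) = -9/4 + (42 - I*√51/6) = 159/4 - I*√51/6)
√(t(-211) + 781) = √((159/4 - I*√51/6) + 781) = √(3283/4 - I*√51/6)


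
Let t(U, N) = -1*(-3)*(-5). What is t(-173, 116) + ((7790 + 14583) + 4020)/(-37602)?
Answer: -590423/37602 ≈ -15.702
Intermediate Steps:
t(U, N) = -15 (t(U, N) = 3*(-5) = -15)
t(-173, 116) + ((7790 + 14583) + 4020)/(-37602) = -15 + ((7790 + 14583) + 4020)/(-37602) = -15 + (22373 + 4020)*(-1/37602) = -15 + 26393*(-1/37602) = -15 - 26393/37602 = -590423/37602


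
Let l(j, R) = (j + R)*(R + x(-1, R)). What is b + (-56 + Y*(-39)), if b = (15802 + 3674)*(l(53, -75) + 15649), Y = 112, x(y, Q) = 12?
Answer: 331769236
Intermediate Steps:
l(j, R) = (12 + R)*(R + j) (l(j, R) = (j + R)*(R + 12) = (R + j)*(12 + R) = (12 + R)*(R + j))
b = 331773660 (b = (15802 + 3674)*(((-75)² + 12*(-75) + 12*53 - 75*53) + 15649) = 19476*((5625 - 900 + 636 - 3975) + 15649) = 19476*(1386 + 15649) = 19476*17035 = 331773660)
b + (-56 + Y*(-39)) = 331773660 + (-56 + 112*(-39)) = 331773660 + (-56 - 4368) = 331773660 - 4424 = 331769236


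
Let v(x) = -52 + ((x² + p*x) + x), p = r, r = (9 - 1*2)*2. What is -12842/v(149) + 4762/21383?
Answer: -79241939/260701536 ≈ -0.30396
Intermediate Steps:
r = 14 (r = (9 - 2)*2 = 7*2 = 14)
p = 14
v(x) = -52 + x² + 15*x (v(x) = -52 + ((x² + 14*x) + x) = -52 + (x² + 15*x) = -52 + x² + 15*x)
-12842/v(149) + 4762/21383 = -12842/(-52 + 149² + 15*149) + 4762/21383 = -12842/(-52 + 22201 + 2235) + 4762*(1/21383) = -12842/24384 + 4762/21383 = -12842*1/24384 + 4762/21383 = -6421/12192 + 4762/21383 = -79241939/260701536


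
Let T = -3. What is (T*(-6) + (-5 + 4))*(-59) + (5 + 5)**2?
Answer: -903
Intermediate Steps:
(T*(-6) + (-5 + 4))*(-59) + (5 + 5)**2 = (-3*(-6) + (-5 + 4))*(-59) + (5 + 5)**2 = (18 - 1)*(-59) + 10**2 = 17*(-59) + 100 = -1003 + 100 = -903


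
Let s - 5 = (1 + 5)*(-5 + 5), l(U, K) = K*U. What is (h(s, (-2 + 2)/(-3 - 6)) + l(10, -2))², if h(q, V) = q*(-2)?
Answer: 900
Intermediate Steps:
s = 5 (s = 5 + (1 + 5)*(-5 + 5) = 5 + 6*0 = 5 + 0 = 5)
h(q, V) = -2*q
(h(s, (-2 + 2)/(-3 - 6)) + l(10, -2))² = (-2*5 - 2*10)² = (-10 - 20)² = (-30)² = 900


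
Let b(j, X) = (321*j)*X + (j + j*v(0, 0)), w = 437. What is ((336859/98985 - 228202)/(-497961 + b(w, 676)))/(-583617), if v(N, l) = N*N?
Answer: 22588238111/5449365067258431360 ≈ 4.1451e-9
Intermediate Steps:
v(N, l) = N**2
b(j, X) = j + 321*X*j (b(j, X) = (321*j)*X + (j + j*0**2) = 321*X*j + (j + j*0) = 321*X*j + (j + 0) = 321*X*j + j = j + 321*X*j)
((336859/98985 - 228202)/(-497961 + b(w, 676)))/(-583617) = ((336859/98985 - 228202)/(-497961 + 437*(1 + 321*676)))/(-583617) = ((336859*(1/98985) - 228202)/(-497961 + 437*(1 + 216996)))*(-1/583617) = ((336859/98985 - 228202)/(-497961 + 437*216997))*(-1/583617) = -22588238111/(98985*(-497961 + 94827689))*(-1/583617) = -22588238111/98985/94329728*(-1/583617) = -22588238111/98985*1/94329728*(-1/583617) = -22588238111/9337228126080*(-1/583617) = 22588238111/5449365067258431360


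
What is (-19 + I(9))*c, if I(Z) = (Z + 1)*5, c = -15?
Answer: -465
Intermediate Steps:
I(Z) = 5 + 5*Z (I(Z) = (1 + Z)*5 = 5 + 5*Z)
(-19 + I(9))*c = (-19 + (5 + 5*9))*(-15) = (-19 + (5 + 45))*(-15) = (-19 + 50)*(-15) = 31*(-15) = -465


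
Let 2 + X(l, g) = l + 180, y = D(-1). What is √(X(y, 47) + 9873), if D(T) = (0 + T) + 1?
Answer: 23*√19 ≈ 100.25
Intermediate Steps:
D(T) = 1 + T (D(T) = T + 1 = 1 + T)
y = 0 (y = 1 - 1 = 0)
X(l, g) = 178 + l (X(l, g) = -2 + (l + 180) = -2 + (180 + l) = 178 + l)
√(X(y, 47) + 9873) = √((178 + 0) + 9873) = √(178 + 9873) = √10051 = 23*√19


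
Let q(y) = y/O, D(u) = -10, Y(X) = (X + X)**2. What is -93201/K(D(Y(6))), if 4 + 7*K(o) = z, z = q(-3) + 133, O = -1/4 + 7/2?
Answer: -2827097/555 ≈ -5093.9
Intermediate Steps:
O = 13/4 (O = -1*1/4 + 7*(1/2) = -1/4 + 7/2 = 13/4 ≈ 3.2500)
Y(X) = 4*X**2 (Y(X) = (2*X)**2 = 4*X**2)
q(y) = 4*y/13 (q(y) = y/(13/4) = y*(4/13) = 4*y/13)
z = 1717/13 (z = (4/13)*(-3) + 133 = -12/13 + 133 = 1717/13 ≈ 132.08)
K(o) = 1665/91 (K(o) = -4/7 + (1/7)*(1717/13) = -4/7 + 1717/91 = 1665/91)
-93201/K(D(Y(6))) = -93201/1665/91 = -93201*91/1665 = -2827097/555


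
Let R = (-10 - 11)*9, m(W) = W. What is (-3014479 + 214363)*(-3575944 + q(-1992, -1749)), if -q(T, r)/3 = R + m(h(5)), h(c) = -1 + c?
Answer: 10011503945124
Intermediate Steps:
R = -189 (R = -21*9 = -189)
q(T, r) = 555 (q(T, r) = -3*(-189 + (-1 + 5)) = -3*(-189 + 4) = -3*(-185) = 555)
(-3014479 + 214363)*(-3575944 + q(-1992, -1749)) = (-3014479 + 214363)*(-3575944 + 555) = -2800116*(-3575389) = 10011503945124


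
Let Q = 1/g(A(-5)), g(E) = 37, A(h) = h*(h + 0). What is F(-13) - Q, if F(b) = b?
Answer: -482/37 ≈ -13.027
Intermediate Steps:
A(h) = h² (A(h) = h*h = h²)
Q = 1/37 ≈ 0.027027
F(-13) - Q = -13 - 1*1/37 = -13 - 1/37 = -482/37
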